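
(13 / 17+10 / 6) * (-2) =-248 / 51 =-4.86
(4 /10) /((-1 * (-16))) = 1 /40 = 0.02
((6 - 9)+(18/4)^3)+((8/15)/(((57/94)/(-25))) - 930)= -1181765/1368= -863.86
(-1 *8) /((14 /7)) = -4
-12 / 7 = -1.71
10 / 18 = 5 / 9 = 0.56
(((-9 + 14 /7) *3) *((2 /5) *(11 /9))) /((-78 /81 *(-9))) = -77 /65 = -1.18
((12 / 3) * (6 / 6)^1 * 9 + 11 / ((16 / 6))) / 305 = 321 / 2440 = 0.13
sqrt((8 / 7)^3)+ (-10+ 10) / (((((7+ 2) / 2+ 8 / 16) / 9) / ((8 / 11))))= 16 *sqrt(14) / 49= 1.22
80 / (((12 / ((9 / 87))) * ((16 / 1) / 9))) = 45 / 116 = 0.39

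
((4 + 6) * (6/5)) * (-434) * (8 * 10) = -416640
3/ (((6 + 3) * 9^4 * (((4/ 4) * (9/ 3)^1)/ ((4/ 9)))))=0.00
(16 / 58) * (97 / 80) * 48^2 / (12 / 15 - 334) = -55872 / 24157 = -2.31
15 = 15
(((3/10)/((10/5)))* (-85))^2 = 2601/16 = 162.56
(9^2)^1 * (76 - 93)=-1377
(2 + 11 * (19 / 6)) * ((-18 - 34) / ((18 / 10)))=-28730 / 27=-1064.07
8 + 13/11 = 101/11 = 9.18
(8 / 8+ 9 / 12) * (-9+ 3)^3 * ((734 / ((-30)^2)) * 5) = -7707 / 5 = -1541.40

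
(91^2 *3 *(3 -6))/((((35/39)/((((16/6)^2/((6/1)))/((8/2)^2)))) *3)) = -30758/15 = -2050.53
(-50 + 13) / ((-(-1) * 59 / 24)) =-888 / 59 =-15.05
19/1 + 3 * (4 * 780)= 9379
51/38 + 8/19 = 67/38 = 1.76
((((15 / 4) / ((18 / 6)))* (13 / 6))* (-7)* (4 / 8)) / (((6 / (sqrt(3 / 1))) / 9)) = -455* sqrt(3) / 32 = -24.63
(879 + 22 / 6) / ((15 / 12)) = 10592 / 15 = 706.13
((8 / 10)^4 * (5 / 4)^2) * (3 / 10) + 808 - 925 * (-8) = 1026024 / 125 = 8208.19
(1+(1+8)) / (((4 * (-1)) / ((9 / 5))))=-4.50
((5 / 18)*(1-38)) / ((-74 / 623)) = 3115 / 36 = 86.53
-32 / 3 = -10.67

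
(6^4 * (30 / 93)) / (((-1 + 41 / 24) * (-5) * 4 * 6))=-2592 / 527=-4.92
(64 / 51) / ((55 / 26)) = 1664 / 2805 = 0.59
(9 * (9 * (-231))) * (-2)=37422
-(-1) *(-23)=-23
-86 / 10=-43 / 5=-8.60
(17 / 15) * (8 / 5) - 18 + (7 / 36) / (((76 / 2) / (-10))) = -277667 / 17100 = -16.24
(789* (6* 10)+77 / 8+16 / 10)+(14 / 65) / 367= 9036507891 / 190840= 47351.23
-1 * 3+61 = 58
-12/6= -2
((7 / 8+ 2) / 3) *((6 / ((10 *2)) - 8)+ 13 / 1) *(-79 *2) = -96301 / 120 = -802.51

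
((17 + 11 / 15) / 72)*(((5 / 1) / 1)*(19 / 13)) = 2527 / 1404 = 1.80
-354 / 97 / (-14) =177 / 679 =0.26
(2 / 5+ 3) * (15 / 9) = 17 / 3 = 5.67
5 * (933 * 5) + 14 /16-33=186343 /8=23292.88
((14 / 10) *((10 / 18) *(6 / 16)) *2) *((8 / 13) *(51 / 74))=119 / 481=0.25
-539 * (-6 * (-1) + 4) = -5390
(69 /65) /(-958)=-69 /62270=-0.00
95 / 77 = 1.23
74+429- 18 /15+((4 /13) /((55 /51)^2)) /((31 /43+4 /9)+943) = 501.80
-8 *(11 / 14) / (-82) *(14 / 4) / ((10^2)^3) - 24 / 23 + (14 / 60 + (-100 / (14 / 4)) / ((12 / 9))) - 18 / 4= -529506794687 / 19803000000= -26.74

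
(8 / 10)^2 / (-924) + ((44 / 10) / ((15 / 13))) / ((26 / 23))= 19477 / 5775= 3.37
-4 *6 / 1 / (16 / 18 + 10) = -108 / 49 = -2.20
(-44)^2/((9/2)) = 3872/9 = 430.22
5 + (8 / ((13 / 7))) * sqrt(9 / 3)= 5 + 56 * sqrt(3) / 13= 12.46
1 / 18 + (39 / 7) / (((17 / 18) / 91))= 164285 / 306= 536.88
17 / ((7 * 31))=17 / 217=0.08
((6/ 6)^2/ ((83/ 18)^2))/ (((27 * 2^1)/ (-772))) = -4632/ 6889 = -0.67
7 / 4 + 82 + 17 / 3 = 1073 / 12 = 89.42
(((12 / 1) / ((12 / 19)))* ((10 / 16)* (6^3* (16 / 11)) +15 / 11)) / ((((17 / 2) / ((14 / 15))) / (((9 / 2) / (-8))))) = -173565 / 748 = -232.04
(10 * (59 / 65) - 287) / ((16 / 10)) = -18065 / 104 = -173.70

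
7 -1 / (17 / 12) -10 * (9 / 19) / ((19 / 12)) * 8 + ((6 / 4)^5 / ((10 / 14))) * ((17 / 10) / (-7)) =-198556747 / 9819200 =-20.22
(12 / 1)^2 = 144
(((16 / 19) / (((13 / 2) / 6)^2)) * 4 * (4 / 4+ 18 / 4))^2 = 2569273344 / 10310521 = 249.19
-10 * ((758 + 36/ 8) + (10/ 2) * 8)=-8025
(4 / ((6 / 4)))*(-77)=-616 / 3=-205.33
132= 132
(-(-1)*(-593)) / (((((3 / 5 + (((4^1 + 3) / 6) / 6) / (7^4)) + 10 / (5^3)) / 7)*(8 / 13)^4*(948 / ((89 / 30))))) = -18095903583485 / 135867097088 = -133.19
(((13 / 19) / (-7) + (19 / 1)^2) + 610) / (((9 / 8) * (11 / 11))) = 1033040 / 1197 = 863.02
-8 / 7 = -1.14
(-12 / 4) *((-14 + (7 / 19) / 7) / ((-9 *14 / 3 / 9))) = -2385 / 266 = -8.97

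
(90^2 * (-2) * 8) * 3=-388800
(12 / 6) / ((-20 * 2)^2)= 1 / 800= 0.00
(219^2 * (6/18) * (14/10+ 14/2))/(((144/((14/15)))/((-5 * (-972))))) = 21150801/5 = 4230160.20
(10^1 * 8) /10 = 8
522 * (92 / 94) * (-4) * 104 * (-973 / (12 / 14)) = 11339170752 / 47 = 241258952.17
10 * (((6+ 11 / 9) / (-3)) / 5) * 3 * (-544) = 70720 / 9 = 7857.78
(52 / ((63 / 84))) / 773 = 208 / 2319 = 0.09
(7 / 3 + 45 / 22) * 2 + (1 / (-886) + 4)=372973 / 29238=12.76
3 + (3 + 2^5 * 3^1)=102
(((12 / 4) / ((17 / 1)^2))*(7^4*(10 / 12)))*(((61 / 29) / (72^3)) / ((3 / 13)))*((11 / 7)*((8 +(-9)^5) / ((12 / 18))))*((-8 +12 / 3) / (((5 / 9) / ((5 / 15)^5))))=10391177797 / 4968304128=2.09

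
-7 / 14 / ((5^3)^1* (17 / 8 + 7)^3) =-256 / 48627125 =-0.00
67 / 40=1.68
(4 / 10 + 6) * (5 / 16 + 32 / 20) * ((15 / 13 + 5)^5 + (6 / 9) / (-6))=1002688176038 / 9282325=108021.23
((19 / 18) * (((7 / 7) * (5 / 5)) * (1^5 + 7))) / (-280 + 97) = -76 / 1647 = -0.05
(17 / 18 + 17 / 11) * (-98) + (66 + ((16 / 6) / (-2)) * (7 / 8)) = -35477 / 198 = -179.18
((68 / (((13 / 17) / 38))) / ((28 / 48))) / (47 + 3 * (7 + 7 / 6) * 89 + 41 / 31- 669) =32682432 / 8800519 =3.71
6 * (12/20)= 18/5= 3.60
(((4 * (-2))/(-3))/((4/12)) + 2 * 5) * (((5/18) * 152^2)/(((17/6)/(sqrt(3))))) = 70618.77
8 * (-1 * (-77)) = 616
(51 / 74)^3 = 132651 / 405224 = 0.33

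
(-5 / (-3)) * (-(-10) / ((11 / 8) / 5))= 60.61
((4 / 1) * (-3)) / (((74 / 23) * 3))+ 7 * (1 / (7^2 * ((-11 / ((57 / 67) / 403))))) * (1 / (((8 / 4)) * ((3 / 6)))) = -95639651 / 76925849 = -1.24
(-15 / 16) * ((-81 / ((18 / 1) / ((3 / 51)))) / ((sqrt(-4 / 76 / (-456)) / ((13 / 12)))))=11115 * sqrt(6) / 1088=25.02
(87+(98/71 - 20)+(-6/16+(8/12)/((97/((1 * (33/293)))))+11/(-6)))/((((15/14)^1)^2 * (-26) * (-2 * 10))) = 31406101013/283311896400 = 0.11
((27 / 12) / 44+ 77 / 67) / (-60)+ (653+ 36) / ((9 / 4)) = 129986515 / 424512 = 306.20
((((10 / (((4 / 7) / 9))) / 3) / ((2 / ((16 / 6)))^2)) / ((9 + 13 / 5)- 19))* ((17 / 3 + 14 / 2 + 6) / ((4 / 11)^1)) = -215600 / 333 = -647.45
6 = 6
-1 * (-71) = 71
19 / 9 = 2.11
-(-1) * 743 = 743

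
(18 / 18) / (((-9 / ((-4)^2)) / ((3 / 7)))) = -16 / 21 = -0.76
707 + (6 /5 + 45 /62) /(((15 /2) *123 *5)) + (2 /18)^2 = 707.01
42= 42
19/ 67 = 0.28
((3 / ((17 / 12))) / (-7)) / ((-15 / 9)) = 108 / 595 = 0.18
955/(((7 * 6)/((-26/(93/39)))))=-161395/651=-247.92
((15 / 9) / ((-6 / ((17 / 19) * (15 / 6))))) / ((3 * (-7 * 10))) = 85 / 28728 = 0.00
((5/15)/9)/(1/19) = 19/27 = 0.70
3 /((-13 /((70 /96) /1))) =-35 /208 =-0.17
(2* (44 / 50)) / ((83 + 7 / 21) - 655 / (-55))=1452 / 78575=0.02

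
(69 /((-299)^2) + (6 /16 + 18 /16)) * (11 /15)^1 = 42779 /38870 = 1.10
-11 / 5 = -2.20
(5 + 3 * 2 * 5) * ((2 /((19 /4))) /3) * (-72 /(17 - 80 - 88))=6720 /2869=2.34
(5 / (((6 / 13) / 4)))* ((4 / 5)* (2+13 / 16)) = 195 / 2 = 97.50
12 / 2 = 6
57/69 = 19/23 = 0.83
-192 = -192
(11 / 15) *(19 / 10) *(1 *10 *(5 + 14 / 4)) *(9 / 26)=41.00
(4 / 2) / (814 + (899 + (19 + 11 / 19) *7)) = 0.00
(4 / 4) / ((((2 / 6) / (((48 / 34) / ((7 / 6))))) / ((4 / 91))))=0.16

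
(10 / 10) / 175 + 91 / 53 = 15978 / 9275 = 1.72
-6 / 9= -2 / 3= -0.67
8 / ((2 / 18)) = 72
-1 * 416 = -416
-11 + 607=596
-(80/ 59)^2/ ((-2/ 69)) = 220800/ 3481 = 63.43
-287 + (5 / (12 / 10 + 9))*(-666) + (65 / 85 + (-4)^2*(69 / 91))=-929088 / 1547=-600.57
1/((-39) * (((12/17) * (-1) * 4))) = 17/1872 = 0.01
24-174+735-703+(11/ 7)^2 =-5661/ 49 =-115.53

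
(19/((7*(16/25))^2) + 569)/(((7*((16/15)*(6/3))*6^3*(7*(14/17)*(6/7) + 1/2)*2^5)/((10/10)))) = 13504443/13307478016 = 0.00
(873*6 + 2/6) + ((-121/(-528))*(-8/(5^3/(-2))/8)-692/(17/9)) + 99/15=82935929/17000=4878.58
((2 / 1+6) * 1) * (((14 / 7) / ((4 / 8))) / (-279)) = -32 / 279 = -0.11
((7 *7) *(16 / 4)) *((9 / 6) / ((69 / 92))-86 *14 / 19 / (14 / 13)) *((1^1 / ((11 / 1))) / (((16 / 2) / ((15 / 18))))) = -22050 / 209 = -105.50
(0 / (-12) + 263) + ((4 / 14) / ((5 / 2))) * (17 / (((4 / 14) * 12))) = 263.57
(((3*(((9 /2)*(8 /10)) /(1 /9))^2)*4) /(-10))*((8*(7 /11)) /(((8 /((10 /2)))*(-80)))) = 137781 /2750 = 50.10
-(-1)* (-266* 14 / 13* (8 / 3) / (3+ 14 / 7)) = -29792 / 195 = -152.78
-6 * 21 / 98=-9 / 7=-1.29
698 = 698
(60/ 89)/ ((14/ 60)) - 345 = -213135/ 623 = -342.11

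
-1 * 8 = -8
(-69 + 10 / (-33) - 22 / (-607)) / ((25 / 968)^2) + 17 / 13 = -1536468226211 / 14795625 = -103846.12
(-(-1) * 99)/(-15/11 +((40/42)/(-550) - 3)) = -114345/5042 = -22.68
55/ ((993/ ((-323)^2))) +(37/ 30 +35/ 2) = 28783486/ 4965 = 5797.28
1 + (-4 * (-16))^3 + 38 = 262183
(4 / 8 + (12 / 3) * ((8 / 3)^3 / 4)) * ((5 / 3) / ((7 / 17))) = 78.78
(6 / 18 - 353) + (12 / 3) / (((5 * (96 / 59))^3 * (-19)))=-185260237379 / 525312000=-352.67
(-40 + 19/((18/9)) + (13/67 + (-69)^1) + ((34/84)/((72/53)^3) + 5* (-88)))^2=290676.82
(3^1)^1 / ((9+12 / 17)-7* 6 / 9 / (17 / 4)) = 153 / 439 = 0.35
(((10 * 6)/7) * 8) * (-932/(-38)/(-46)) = -111840/3059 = -36.56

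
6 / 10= 3 / 5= 0.60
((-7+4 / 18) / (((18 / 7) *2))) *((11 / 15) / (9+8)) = -0.06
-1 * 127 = -127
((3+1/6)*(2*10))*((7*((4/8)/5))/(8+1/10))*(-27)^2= 3990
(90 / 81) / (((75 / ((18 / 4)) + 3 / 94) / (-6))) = -1880 / 4709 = -0.40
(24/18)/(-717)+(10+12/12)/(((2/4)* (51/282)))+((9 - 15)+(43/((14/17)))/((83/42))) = 142.07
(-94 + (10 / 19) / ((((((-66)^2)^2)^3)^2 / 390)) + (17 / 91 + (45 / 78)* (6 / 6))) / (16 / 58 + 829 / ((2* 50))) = -454559845204226751878615319336348085220484453028525 / 41761614848958075827966948509948741149948770254848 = -10.88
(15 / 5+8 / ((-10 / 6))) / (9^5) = -1 / 32805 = -0.00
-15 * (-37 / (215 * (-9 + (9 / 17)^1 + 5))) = -1887 / 2537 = -0.74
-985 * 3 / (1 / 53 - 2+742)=-156615 / 39221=-3.99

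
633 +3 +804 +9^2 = 1521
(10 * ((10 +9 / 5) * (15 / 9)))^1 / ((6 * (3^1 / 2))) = 590 / 27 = 21.85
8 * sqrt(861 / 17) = 56.93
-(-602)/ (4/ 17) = 5117/ 2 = 2558.50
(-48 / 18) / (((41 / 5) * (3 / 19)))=-760 / 369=-2.06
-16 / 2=-8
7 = 7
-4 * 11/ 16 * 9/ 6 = -33/ 8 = -4.12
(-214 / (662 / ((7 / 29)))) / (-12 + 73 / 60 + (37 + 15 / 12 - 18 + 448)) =-11235 / 65868338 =-0.00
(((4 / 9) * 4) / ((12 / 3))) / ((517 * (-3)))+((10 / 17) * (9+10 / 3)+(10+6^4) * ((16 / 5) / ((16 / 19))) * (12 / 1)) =70669847414 / 1186515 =59560.85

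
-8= -8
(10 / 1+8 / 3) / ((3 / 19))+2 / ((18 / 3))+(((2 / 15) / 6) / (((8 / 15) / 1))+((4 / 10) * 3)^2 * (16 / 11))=1637297 / 19800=82.69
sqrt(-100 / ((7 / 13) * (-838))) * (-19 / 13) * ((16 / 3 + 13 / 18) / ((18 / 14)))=-10355 * sqrt(76258) / 882414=-3.24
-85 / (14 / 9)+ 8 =-653 / 14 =-46.64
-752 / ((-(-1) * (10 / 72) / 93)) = -503539.20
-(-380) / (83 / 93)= 35340 / 83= 425.78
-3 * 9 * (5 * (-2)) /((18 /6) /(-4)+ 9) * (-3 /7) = -1080 /77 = -14.03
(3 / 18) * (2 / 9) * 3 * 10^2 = 100 / 9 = 11.11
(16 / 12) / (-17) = -4 / 51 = -0.08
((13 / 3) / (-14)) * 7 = -13 / 6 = -2.17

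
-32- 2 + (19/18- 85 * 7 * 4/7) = -6713/18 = -372.94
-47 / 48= -0.98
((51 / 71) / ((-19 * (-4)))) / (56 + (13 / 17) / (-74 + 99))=21675 / 128494948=0.00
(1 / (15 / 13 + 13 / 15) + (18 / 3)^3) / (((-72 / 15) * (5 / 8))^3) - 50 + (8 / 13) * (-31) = -3553937 / 46098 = -77.10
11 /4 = 2.75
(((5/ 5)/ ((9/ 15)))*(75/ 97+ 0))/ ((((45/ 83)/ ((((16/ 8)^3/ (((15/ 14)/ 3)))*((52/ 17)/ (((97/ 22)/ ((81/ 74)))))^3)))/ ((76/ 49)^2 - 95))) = -16313430356437643320320/ 7556714134294313387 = -2158.80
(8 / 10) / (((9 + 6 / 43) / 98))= 16856 / 1965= 8.58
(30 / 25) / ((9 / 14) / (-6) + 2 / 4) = 3.05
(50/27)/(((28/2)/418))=10450/189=55.29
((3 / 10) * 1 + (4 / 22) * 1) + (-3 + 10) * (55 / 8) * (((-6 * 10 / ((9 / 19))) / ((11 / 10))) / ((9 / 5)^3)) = -228477839 / 240570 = -949.74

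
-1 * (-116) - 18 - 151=-53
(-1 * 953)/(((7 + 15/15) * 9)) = -953/72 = -13.24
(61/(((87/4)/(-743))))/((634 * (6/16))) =-725168/82737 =-8.76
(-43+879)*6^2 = 30096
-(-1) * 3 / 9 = 1 / 3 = 0.33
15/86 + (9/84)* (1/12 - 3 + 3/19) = -11087/91504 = -0.12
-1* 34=-34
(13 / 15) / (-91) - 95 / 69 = -1116 / 805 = -1.39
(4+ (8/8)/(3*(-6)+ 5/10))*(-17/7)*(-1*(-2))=-4692/245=-19.15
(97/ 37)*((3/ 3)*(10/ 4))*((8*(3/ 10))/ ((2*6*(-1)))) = -97/ 74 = -1.31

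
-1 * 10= -10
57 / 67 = 0.85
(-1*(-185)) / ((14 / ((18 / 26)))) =1665 / 182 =9.15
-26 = -26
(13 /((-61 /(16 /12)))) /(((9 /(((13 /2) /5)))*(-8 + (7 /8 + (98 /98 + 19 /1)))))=-2704 /848205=-0.00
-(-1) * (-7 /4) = -7 /4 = -1.75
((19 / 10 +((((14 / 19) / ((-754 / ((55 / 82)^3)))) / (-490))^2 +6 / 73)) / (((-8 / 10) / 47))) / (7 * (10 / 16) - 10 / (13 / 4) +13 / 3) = -311879433063907399929692001 / 15081702219729786245777536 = -20.68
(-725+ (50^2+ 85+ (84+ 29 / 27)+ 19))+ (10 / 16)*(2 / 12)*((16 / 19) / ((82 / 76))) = 2174320 / 1107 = 1964.16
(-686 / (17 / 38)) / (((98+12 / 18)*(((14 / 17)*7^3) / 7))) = -57 / 148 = -0.39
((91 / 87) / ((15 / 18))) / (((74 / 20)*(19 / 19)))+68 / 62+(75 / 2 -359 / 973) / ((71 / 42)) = 7681856427 / 328272547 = 23.40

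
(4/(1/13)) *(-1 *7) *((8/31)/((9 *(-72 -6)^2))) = -56/32643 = -0.00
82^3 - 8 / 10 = 2756836 / 5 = 551367.20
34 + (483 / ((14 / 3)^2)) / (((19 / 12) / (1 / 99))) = 49949 / 1463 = 34.14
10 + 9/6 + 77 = 177/2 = 88.50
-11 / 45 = -0.24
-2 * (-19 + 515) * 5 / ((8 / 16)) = -9920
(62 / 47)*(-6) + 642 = 29802 / 47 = 634.09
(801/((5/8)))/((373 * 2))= 3204/1865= 1.72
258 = 258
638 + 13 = 651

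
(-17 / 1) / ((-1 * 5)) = 17 / 5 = 3.40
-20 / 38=-0.53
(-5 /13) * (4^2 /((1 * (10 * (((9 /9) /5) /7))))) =-280 /13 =-21.54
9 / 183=3 / 61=0.05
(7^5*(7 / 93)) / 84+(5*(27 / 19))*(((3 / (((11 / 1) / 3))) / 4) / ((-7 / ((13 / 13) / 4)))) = 98015579 / 6530832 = 15.01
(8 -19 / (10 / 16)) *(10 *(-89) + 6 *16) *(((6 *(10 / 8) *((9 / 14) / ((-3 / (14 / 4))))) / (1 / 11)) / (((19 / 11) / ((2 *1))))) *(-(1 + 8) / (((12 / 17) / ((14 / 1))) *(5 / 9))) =38894406012 / 95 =409414800.13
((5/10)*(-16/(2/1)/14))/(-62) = 1/217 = 0.00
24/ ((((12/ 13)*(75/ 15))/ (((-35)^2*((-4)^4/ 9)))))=1630720/ 9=181191.11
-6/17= -0.35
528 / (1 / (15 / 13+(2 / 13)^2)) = 105072 / 169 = 621.73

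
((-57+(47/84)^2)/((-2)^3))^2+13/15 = 813739633829/15931883520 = 51.08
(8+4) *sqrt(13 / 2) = 6 *sqrt(26) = 30.59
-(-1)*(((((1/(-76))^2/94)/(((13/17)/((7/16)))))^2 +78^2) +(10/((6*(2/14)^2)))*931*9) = 8804770249745138726737/12753716128251904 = 690369.00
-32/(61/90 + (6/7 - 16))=20160/9113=2.21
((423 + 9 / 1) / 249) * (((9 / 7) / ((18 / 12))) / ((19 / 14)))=1728 / 1577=1.10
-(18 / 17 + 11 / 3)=-241 / 51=-4.73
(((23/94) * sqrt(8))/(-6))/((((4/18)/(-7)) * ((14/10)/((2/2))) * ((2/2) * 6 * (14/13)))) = 1495 * sqrt(2)/5264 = 0.40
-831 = -831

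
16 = 16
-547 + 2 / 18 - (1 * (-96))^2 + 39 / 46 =-4041485 / 414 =-9762.04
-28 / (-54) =14 / 27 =0.52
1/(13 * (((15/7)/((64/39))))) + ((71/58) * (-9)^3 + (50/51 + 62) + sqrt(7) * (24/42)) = -6218960227/7498530 + 4 * sqrt(7)/7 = -827.85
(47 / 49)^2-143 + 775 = 1519641 / 2401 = 632.92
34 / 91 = 0.37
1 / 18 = 0.06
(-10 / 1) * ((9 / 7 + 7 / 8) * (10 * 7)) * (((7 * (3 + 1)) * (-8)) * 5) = 1694000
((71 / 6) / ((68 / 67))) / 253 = 4757 / 103224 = 0.05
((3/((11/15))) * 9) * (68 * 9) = 247860/11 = 22532.73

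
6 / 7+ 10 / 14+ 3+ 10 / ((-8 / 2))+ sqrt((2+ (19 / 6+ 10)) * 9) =29 / 14+ sqrt(546) / 2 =13.75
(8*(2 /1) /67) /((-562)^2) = 4 /5290387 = 0.00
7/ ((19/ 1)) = 7/ 19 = 0.37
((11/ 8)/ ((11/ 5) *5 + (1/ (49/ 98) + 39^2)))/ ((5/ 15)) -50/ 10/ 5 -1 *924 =-925.00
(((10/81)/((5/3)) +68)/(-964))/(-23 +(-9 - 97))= 919/1678806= 0.00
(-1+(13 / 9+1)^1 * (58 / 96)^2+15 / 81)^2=644809 / 107495424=0.01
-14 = -14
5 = 5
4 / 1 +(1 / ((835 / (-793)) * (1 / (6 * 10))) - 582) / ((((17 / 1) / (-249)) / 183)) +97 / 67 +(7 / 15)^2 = 73301745116062 / 42797925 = 1712740.63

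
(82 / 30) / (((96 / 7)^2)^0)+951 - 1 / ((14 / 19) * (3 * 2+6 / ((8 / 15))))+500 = 1170192 / 805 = 1453.65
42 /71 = 0.59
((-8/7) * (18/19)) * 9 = -1296/133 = -9.74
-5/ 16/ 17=-5/ 272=-0.02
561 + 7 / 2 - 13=1103 / 2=551.50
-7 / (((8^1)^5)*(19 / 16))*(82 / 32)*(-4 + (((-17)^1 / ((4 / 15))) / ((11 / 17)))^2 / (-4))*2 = 5402258687 / 2410676224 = 2.24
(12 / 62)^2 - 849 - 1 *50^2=-3218353 / 961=-3348.96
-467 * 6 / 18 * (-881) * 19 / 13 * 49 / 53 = 383038537 / 2067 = 185311.34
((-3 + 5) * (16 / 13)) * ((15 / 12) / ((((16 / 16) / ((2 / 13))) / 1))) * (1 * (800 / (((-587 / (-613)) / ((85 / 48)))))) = 208420000 / 297609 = 700.31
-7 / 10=-0.70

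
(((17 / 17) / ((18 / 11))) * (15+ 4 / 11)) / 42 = 169 / 756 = 0.22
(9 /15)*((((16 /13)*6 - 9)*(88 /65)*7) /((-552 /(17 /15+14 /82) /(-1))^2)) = -86671739 /1690684661250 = -0.00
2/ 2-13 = -12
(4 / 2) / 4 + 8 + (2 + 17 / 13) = 307 / 26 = 11.81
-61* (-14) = 854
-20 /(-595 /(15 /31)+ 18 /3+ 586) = 60 /1913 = 0.03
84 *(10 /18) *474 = 22120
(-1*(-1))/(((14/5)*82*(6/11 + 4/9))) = 495/112504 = 0.00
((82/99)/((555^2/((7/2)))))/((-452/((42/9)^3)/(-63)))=1378174/10337627025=0.00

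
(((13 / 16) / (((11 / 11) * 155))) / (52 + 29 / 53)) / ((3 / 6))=0.00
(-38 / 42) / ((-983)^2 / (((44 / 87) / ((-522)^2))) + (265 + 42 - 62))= -0.00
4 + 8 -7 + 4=9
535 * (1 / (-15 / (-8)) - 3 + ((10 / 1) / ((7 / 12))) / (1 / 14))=127080.33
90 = 90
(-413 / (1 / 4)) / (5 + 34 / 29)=-47908 / 179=-267.64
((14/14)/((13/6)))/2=3/13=0.23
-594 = -594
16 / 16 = 1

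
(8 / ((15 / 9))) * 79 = 1896 / 5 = 379.20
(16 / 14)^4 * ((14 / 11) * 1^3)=8192 / 3773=2.17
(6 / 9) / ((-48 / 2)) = -1 / 36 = -0.03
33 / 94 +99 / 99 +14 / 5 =1951 / 470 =4.15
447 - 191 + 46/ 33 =8494/ 33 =257.39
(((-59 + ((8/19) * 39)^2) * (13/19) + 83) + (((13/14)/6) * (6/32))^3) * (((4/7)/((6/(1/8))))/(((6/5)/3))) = 700387928944835/103610585186304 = 6.76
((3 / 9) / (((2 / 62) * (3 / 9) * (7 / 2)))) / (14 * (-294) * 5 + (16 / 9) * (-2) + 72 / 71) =-19809 / 46032854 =-0.00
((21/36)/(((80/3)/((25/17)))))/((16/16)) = 35/1088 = 0.03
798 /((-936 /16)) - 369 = -14923 /39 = -382.64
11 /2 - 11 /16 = 77 /16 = 4.81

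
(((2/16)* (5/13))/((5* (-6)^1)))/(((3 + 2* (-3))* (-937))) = -1/1754064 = -0.00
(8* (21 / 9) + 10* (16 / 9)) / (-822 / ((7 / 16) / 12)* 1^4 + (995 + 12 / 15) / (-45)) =-57400 / 35545253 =-0.00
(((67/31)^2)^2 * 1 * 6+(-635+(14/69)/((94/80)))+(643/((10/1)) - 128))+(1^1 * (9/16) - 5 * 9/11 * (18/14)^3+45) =-479791435669162549/904004341529520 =-530.74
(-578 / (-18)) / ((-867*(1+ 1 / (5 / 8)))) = -0.01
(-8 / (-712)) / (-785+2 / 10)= -5 / 349236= -0.00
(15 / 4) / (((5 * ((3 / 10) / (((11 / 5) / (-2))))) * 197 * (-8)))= 11 / 6304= 0.00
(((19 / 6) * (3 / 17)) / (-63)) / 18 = -19 / 38556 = -0.00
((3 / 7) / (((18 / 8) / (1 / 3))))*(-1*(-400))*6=3200 / 21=152.38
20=20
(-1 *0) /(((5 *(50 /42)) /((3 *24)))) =0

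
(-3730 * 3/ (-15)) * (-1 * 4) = -2984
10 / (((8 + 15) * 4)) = 5 / 46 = 0.11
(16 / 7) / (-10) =-0.23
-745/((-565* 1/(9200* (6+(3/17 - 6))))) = 4112400/1921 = 2140.76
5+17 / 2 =27 / 2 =13.50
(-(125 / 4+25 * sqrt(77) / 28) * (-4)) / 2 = 25 * sqrt(77) / 14+125 / 2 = 78.17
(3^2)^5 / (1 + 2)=19683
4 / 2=2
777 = 777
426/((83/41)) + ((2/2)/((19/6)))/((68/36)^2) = 95946144/455753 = 210.52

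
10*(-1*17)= -170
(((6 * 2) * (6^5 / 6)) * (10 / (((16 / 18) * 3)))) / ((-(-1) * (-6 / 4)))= -38880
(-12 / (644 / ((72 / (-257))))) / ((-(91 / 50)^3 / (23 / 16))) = -1687500 / 1355674229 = -0.00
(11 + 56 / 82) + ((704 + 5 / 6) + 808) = 375031 / 246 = 1524.52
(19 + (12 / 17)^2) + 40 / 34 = 20.67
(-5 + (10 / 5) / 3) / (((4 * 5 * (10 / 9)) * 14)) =-39 / 2800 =-0.01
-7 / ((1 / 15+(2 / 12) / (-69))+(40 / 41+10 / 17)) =-10099530 / 2349001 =-4.30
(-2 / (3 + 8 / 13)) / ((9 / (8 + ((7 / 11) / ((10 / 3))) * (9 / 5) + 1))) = -0.57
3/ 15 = 1/ 5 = 0.20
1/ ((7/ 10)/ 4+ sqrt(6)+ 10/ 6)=-26520/ 37559+ 14400* sqrt(6)/ 37559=0.23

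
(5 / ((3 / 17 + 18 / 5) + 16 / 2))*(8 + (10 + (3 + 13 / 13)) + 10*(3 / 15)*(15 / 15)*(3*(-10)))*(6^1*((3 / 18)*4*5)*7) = -323000 / 143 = -2258.74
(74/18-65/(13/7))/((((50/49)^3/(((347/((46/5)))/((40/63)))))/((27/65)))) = -1072492637013/1495000000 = -717.39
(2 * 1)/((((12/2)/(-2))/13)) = -26/3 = -8.67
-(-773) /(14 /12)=4638 /7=662.57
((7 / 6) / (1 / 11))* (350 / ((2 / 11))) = 148225 / 6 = 24704.17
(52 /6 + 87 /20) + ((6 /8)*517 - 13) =11633 /30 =387.77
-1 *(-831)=831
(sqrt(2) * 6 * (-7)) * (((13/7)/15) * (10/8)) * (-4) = 26 * sqrt(2) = 36.77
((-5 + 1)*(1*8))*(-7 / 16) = 14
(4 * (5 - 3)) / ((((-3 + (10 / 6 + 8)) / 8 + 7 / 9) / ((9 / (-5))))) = -1296 / 145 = -8.94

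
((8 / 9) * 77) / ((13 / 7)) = 4312 / 117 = 36.85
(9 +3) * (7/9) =28/3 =9.33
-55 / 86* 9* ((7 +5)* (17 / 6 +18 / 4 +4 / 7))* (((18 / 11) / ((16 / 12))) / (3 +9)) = -33615 / 602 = -55.84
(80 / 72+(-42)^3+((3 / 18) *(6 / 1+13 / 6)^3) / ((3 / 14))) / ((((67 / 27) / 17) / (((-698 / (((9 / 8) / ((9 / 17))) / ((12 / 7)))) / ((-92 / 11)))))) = -1099500111182 / 32361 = -33976085.76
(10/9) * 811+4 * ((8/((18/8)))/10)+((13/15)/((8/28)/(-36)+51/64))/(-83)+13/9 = 10740034369/11881035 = 903.96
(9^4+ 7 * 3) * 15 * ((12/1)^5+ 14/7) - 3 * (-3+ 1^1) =24567380826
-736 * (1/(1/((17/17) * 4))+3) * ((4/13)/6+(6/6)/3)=-25760/13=-1981.54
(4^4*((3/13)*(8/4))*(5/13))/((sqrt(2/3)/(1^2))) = 3840*sqrt(6)/169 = 55.66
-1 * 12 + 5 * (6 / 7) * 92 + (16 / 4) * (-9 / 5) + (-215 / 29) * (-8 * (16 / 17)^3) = 2117017256 / 4986695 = 424.53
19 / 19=1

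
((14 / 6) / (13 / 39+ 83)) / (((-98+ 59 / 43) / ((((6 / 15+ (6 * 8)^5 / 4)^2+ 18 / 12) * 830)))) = -5068821396963240944629 / 5193750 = -975946358019396.57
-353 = -353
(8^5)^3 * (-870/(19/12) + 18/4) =-364316580793810944/19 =-19174556883884786.53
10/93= 0.11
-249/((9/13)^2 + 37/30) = -1262430/8683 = -145.39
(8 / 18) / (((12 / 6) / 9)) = 2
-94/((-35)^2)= -94/1225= -0.08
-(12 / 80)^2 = -9 / 400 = -0.02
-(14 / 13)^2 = -196 / 169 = -1.16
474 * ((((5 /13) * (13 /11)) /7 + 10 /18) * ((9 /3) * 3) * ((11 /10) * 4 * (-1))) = -81528 /7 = -11646.86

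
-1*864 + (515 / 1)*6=2226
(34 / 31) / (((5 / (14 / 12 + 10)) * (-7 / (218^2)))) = -54129836 / 3255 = -16629.75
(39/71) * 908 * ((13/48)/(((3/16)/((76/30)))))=5831176/3195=1825.09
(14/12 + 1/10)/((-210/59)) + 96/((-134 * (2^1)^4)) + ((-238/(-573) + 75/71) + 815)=2335635363823/2862049050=816.07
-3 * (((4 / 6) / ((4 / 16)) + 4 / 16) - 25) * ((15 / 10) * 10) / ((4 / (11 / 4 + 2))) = 75525 / 64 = 1180.08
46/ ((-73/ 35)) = -1610/ 73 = -22.05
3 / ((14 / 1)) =3 / 14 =0.21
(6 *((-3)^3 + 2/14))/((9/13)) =-232.76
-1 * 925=-925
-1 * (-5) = 5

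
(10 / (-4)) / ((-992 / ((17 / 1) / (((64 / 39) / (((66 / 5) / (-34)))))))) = -1287 / 126976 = -0.01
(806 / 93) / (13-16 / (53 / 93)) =-1378 / 2397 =-0.57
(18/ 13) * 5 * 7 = 630/ 13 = 48.46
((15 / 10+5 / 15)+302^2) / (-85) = -109447 / 102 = -1073.01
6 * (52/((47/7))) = 2184/47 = 46.47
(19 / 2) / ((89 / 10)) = 95 / 89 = 1.07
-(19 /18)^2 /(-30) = 361 /9720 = 0.04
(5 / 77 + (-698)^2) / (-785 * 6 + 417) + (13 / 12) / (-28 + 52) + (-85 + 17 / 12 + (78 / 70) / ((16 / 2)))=-196.89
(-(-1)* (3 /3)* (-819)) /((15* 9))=-91 /15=-6.07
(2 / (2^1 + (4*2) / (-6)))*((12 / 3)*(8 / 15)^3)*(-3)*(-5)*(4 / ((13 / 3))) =8192 / 325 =25.21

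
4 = 4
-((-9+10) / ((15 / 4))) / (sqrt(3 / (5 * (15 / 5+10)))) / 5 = -4 * sqrt(195) / 225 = -0.25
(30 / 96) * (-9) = -45 / 16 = -2.81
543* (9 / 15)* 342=557118 / 5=111423.60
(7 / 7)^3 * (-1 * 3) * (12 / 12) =-3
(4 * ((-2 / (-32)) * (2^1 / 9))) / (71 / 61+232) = 61 / 256014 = 0.00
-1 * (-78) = 78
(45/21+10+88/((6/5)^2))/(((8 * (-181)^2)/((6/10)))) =0.00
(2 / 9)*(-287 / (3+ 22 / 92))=-26404 / 1341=-19.69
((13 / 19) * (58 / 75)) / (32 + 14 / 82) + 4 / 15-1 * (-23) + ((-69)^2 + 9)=3003111703 / 626525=4793.28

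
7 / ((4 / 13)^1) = 91 / 4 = 22.75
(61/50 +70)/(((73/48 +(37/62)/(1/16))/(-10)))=-5298768/82355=-64.34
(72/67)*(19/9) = 152/67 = 2.27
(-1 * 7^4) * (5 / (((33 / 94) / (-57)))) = 21440930 / 11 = 1949175.45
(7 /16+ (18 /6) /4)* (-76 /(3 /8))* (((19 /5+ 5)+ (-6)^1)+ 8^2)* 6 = -482296 /5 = -96459.20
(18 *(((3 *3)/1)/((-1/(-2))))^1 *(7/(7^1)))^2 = 104976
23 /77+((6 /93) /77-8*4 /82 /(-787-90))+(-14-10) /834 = 294143427 /1084570991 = 0.27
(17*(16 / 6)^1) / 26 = 68 / 39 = 1.74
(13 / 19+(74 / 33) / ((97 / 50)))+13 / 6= 4.01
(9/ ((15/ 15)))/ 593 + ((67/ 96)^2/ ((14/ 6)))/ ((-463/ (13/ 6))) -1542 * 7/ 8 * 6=-286780159180421/ 35424700416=-8095.49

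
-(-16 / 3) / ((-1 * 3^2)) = -16 / 27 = -0.59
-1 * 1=-1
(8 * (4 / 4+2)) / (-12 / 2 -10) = -3 / 2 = -1.50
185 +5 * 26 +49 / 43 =316.14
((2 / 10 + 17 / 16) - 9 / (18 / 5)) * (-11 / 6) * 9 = 3267 / 160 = 20.42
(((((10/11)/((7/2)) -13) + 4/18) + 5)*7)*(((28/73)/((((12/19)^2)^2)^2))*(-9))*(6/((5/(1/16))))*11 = 61939054410527/10462887936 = 5919.88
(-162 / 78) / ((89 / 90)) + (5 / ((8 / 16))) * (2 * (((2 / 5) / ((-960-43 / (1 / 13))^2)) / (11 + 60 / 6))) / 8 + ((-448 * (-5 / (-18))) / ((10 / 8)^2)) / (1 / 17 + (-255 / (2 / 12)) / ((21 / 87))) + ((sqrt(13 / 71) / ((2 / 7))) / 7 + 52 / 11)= sqrt(923) / 142 + 18417092413194816829 / 6977285039262352815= 2.85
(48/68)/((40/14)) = 21/85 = 0.25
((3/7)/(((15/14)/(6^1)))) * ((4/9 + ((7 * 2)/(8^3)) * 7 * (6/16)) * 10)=9515/768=12.39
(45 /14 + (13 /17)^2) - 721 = -2901795 /4046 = -717.20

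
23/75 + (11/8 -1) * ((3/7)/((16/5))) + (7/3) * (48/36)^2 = 2724647/604800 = 4.51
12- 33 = -21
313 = 313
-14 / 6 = -7 / 3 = -2.33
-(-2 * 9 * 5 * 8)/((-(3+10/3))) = -2160/19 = -113.68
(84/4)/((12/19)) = 133/4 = 33.25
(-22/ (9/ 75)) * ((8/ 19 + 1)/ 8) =-2475/ 76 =-32.57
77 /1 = 77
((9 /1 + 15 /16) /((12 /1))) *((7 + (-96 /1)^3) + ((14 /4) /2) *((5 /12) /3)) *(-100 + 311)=-1424724723203 /9216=-154592526.39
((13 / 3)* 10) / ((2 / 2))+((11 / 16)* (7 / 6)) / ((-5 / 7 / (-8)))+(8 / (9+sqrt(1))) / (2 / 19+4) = 13653 / 260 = 52.51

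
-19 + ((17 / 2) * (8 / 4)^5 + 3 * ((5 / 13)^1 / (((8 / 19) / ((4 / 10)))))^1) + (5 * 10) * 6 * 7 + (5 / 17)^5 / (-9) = 1564280431969 / 664493076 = 2354.10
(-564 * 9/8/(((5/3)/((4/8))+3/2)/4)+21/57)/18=-289129/9918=-29.15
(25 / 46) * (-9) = -225 / 46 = -4.89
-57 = -57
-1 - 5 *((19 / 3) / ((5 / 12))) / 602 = -339 / 301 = -1.13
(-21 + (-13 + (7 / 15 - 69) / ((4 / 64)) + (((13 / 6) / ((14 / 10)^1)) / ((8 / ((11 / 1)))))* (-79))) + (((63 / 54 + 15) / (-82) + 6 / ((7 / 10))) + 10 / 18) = -266506423 / 206640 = -1289.71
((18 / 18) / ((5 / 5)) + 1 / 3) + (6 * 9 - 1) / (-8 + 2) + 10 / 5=-11 / 2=-5.50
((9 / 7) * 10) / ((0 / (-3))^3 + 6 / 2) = 4.29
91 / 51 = 1.78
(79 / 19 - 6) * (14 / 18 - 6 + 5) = 70 / 171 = 0.41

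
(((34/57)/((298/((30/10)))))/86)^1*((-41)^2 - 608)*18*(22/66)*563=30809049/121733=253.09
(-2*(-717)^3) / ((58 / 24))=8846443512 / 29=305049776.28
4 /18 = 2 /9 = 0.22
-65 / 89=-0.73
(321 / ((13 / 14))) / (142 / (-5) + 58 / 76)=-12.51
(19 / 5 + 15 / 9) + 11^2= 1897 / 15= 126.47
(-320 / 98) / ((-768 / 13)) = 65 / 1176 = 0.06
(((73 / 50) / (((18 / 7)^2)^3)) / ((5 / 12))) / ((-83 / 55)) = -94472147 / 11762560800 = -0.01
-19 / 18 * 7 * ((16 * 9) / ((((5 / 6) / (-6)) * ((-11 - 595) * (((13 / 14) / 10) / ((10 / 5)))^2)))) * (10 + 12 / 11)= -12212336640 / 187759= -65042.62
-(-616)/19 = 616/19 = 32.42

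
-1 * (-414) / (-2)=-207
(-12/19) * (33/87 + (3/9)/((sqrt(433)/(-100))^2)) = -1217156/238583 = -5.10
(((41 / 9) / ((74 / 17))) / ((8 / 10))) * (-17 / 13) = -59245 / 34632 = -1.71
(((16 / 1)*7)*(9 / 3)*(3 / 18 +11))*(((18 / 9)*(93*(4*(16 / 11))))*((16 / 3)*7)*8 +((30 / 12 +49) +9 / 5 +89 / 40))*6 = 400256468514 / 55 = 7277390336.62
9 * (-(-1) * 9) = 81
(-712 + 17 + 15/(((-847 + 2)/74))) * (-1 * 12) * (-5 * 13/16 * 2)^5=-2423778459375/8192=-295871393.97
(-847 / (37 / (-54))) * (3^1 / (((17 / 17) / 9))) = 1234926 / 37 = 33376.38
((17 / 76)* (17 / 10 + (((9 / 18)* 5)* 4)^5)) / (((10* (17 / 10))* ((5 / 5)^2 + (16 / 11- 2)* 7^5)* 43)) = -11000187 / 3295157080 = -0.00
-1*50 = -50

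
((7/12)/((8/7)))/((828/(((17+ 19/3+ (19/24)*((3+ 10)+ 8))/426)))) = 46991/812685312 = 0.00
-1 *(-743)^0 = -1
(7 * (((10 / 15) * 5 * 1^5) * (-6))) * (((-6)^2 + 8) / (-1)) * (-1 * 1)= -6160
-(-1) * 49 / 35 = 7 / 5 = 1.40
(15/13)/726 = 5/3146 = 0.00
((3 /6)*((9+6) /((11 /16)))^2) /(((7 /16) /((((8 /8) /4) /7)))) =115200 /5929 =19.43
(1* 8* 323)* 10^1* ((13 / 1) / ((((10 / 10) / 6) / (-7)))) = -14108640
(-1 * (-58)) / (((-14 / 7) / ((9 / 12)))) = -87 / 4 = -21.75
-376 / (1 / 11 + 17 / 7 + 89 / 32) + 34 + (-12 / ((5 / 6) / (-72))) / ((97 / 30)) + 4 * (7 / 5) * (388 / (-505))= 893866436562 / 3198965425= 279.42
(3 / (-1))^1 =-3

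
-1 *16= -16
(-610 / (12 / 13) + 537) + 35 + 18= -425 / 6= -70.83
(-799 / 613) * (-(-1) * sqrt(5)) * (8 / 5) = -6392 * sqrt(5) / 3065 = -4.66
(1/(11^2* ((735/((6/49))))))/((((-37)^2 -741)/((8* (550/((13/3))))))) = 120/53904851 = 0.00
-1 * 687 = -687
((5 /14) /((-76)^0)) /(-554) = -5 /7756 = -0.00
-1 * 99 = -99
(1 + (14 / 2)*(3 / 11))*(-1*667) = -21344 / 11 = -1940.36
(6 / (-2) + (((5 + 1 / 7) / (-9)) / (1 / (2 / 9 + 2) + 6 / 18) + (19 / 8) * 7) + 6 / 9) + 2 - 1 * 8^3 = -3919873 / 7896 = -496.44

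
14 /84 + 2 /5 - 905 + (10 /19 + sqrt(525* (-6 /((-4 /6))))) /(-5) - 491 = -1409.29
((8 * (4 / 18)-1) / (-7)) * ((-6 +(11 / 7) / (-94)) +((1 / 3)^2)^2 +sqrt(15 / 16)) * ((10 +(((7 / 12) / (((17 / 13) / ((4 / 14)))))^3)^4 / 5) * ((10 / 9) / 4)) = 20293200366892471641910334272901 / 10950349688988315540724694532096-63412089728150564000207281 * sqrt(15) / 821820682876529366259499008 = 1.55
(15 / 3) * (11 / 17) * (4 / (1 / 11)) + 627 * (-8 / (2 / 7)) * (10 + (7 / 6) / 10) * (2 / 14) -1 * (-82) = -25148.25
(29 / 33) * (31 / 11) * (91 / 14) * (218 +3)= 2582827 / 726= 3557.61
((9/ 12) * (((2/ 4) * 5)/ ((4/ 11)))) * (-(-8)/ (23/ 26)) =2145/ 46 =46.63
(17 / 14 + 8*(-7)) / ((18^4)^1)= -767 / 1469664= -0.00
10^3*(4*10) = 40000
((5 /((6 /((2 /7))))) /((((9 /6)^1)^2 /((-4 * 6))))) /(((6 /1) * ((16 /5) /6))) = -50 /63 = -0.79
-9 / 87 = -3 / 29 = -0.10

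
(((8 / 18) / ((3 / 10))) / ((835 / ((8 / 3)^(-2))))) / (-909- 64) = -1 / 3899784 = -0.00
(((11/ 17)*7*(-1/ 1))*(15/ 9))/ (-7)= 55/ 51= 1.08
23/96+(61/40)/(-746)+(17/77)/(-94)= 152390611/647945760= 0.24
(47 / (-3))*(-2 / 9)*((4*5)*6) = 3760 / 9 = 417.78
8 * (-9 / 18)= -4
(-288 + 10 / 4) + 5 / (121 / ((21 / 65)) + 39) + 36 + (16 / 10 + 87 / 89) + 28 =-845952897 / 3864380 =-218.91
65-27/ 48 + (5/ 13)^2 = 174639/ 2704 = 64.59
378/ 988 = 0.38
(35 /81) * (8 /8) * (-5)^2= 875 /81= 10.80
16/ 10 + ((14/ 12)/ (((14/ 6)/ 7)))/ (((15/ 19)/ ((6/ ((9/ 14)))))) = 1934/ 45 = 42.98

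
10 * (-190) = -1900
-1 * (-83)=83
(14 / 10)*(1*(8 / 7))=8 / 5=1.60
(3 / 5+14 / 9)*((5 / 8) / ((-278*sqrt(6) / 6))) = -97*sqrt(6) / 20016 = -0.01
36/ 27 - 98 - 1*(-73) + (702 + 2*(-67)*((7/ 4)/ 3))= 3601/ 6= 600.17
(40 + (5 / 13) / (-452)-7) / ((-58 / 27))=-5235381 / 340808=-15.36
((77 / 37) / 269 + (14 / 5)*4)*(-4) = -2231012 / 49765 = -44.83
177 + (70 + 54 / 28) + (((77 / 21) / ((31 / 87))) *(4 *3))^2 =208499261 / 13454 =15497.19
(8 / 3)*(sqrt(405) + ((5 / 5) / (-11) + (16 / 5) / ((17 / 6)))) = 7768 / 2805 + 24*sqrt(5) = 56.43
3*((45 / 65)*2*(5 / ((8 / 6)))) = 405 / 26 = 15.58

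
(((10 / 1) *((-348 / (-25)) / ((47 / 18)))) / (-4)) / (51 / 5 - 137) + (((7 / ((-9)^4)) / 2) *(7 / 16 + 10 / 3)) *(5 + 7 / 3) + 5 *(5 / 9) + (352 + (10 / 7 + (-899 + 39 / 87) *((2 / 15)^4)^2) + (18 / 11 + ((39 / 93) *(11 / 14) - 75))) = 15404100180013298756267 / 54375349520868750000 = 283.29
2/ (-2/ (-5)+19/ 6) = 60/ 107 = 0.56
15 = 15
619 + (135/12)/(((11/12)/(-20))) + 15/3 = 4164/11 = 378.55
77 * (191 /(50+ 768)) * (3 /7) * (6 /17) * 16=43.51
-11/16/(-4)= 11/64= 0.17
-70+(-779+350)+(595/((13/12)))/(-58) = -191693/377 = -508.47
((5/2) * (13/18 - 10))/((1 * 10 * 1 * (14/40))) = -835/126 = -6.63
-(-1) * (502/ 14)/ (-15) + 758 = 79339/ 105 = 755.61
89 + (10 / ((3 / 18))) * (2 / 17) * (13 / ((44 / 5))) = 18593 / 187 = 99.43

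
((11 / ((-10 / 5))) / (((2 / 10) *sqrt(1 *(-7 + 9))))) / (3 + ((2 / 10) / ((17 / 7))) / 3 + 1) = -14025 *sqrt(2) / 4108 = -4.83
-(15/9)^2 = -25/9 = -2.78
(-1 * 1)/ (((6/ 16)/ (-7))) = 56/ 3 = 18.67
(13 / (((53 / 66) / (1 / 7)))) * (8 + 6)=32.38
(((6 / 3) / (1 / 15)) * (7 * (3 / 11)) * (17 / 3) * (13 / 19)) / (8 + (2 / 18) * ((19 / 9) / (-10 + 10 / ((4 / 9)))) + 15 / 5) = 93980250 / 4663417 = 20.15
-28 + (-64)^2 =4068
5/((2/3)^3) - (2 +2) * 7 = -89/8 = -11.12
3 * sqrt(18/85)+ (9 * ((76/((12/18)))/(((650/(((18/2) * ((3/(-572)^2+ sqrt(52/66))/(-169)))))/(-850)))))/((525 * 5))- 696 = -218881678937511/314485171000+ 17442 * sqrt(858)/21146125+ 9 * sqrt(170)/85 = -694.60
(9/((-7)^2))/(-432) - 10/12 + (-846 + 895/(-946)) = -943151689/1112496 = -847.78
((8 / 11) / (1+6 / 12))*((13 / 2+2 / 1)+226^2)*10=8173520 / 33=247682.42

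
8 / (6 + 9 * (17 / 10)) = 80 / 213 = 0.38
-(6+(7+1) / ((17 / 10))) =-10.71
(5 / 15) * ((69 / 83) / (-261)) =-23 / 21663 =-0.00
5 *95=475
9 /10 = 0.90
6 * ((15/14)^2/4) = 675/392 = 1.72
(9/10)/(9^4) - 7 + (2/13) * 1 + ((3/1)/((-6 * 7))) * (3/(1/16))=-6816059/663390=-10.27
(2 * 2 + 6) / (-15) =-2 / 3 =-0.67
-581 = -581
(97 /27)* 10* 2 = 1940 /27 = 71.85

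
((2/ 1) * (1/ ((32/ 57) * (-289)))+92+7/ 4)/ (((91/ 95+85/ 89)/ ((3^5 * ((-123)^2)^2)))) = 203831980797483256095/ 74788576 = 2725442730685.01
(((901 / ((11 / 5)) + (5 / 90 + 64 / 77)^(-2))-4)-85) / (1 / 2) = 10693891844 / 16614851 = 643.63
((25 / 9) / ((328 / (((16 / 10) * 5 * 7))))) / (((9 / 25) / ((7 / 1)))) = 30625 / 3321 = 9.22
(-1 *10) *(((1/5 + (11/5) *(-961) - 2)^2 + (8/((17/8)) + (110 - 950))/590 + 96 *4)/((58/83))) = -64079414.20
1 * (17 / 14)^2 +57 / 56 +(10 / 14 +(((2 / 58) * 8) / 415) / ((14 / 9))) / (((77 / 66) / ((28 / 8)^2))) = 47162263 / 4717720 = 10.00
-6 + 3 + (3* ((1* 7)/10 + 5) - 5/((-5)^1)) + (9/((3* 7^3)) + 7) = 22.11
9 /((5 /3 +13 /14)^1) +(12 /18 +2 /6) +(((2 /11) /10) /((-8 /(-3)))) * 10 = 21755 /4796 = 4.54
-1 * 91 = -91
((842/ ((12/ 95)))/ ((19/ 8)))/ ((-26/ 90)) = -126300/ 13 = -9715.38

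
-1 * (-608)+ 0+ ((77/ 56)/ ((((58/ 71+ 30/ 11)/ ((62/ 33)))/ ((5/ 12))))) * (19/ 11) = 608.52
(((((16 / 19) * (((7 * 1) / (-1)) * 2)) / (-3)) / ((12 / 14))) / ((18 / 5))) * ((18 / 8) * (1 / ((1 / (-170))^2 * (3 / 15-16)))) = -70805000 / 13509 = -5241.32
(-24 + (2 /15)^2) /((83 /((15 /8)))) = -1349 /2490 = -0.54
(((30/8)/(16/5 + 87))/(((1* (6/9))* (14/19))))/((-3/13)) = -18525/50512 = -0.37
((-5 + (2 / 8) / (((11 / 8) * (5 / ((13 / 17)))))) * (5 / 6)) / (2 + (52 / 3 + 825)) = -4649 / 947342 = -0.00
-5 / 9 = -0.56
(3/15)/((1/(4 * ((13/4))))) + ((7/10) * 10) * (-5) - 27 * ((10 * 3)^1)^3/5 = -729162/5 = -145832.40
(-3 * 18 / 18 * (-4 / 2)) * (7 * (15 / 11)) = 630 / 11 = 57.27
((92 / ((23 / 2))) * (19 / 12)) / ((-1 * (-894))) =19 / 1341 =0.01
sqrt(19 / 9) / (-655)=-sqrt(19) / 1965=-0.00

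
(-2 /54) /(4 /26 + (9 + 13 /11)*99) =-13 /353862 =-0.00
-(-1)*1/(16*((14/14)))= 1/16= 0.06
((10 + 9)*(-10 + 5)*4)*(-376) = 142880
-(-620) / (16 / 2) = 155 / 2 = 77.50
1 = 1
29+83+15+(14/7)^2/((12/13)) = 394/3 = 131.33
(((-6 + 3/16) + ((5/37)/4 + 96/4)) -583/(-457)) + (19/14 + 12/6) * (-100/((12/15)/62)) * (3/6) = -24599489435/1893808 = -12989.43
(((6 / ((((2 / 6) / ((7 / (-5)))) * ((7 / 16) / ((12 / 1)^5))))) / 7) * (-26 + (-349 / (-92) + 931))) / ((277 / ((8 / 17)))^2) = -95867572322304 / 17850618205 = -5370.55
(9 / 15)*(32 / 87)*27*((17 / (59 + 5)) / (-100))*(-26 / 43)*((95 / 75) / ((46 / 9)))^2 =19386783 / 32983150000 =0.00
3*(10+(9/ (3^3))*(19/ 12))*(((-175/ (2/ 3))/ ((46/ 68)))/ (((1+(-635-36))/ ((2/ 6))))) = 225505/ 36984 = 6.10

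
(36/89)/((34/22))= 396/1513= 0.26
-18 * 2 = -36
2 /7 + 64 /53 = 554 /371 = 1.49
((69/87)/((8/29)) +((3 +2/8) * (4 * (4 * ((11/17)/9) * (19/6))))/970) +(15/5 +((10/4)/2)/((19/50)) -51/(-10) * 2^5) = 1166558483/6767496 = 172.38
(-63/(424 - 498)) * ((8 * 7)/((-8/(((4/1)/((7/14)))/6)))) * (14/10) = -2058/185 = -11.12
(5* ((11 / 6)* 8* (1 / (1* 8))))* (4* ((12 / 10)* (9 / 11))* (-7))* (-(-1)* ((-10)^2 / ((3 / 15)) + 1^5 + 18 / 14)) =-126576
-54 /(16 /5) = -135 /8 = -16.88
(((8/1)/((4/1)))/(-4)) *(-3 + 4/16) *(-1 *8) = -11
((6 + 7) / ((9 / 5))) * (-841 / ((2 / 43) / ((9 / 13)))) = -180815 / 2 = -90407.50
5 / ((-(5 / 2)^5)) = -32 / 625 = -0.05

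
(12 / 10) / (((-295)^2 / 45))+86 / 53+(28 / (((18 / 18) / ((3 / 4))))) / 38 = 2.18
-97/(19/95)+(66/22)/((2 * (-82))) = -79543/164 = -485.02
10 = 10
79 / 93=0.85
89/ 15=5.93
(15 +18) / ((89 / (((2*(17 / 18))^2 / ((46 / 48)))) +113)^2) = 16036032 / 9108006875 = 0.00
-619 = -619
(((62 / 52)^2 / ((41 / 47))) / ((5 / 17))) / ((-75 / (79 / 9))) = -60659281 / 93541500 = -0.65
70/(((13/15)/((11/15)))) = 770/13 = 59.23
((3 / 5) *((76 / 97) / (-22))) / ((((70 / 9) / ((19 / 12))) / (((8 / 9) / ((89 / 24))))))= -17328 / 16618525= -0.00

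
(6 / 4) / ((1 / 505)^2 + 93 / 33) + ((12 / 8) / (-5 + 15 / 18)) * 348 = -16437149293 / 131763100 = -124.75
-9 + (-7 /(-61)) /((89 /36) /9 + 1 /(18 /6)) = -105885 /12017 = -8.81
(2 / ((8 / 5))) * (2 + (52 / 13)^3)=82.50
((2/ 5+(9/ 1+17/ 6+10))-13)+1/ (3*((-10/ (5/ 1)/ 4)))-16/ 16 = 227/ 30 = 7.57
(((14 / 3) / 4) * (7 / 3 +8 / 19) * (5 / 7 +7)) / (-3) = -157 / 19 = -8.26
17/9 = 1.89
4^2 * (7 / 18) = 56 / 9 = 6.22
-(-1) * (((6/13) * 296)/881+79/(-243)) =-473219/2783079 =-0.17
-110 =-110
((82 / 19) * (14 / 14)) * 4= 328 / 19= 17.26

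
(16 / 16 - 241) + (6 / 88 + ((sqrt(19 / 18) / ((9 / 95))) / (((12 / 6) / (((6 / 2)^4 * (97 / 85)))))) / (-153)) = -10557 / 44 - 1843 * sqrt(38) / 3468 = -243.21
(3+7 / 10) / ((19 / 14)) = 259 / 95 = 2.73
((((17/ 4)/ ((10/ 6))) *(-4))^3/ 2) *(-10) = 132651/ 25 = 5306.04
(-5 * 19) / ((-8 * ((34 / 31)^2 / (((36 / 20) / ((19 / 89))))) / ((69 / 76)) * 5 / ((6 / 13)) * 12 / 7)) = 371794563 / 91370240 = 4.07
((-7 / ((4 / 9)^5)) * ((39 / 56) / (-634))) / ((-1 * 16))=-2302911 / 83099648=-0.03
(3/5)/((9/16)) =16/15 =1.07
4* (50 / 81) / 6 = 100 / 243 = 0.41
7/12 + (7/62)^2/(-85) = 142912/245055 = 0.58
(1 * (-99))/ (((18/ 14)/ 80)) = -6160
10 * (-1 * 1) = -10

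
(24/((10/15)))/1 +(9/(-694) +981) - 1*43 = 675947/694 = 973.99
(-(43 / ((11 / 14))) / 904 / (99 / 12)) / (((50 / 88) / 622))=-8.03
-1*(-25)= 25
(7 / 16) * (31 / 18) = 217 / 288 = 0.75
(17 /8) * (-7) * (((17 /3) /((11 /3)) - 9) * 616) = 68306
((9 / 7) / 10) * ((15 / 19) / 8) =27 / 2128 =0.01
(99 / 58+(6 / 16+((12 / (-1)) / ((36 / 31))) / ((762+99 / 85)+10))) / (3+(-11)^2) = 94615511 / 5671812576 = 0.02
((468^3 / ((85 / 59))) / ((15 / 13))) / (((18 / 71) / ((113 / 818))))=5840445287664 / 173825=33599570.19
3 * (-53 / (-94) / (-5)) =-159 / 470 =-0.34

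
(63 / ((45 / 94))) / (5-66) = -658 / 305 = -2.16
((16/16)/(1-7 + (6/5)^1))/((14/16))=-5/21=-0.24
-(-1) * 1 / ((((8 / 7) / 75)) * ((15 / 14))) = 245 / 4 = 61.25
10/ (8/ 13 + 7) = 130/ 99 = 1.31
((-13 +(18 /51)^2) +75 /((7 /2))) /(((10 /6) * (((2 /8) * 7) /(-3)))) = -622908 /70805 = -8.80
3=3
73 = 73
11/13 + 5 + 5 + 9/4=681/52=13.10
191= 191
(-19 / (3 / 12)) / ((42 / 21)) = -38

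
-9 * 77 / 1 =-693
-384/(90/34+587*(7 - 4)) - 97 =-485797/4997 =-97.22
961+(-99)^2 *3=30364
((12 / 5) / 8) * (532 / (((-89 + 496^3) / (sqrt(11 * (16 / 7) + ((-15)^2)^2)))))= 114 * sqrt(2481857) / 610119235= 0.00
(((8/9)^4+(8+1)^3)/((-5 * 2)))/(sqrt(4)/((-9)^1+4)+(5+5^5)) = -0.02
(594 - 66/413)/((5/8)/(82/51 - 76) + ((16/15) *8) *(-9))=-1772383360/229243379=-7.73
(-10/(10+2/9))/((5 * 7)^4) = -9/13805750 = -0.00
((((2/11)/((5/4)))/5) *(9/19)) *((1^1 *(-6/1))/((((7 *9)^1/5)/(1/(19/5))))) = -48/27797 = -0.00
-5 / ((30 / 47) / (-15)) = 235 / 2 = 117.50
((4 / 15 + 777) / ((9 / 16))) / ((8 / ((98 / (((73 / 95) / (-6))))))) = -86836232 / 657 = -132170.82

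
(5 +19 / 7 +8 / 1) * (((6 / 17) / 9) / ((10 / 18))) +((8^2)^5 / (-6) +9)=-63887634919 / 357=-178956960.56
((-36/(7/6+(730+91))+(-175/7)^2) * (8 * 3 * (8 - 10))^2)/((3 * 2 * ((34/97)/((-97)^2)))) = 540228058705344/83861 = 6441946300.49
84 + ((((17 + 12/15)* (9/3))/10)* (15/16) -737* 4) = -457439/160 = -2858.99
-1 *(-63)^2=-3969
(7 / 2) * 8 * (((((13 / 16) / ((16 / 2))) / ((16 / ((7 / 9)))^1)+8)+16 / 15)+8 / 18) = 2046331 / 7680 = 266.45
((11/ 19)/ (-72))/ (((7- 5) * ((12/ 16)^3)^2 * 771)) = -2816/ 96112089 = -0.00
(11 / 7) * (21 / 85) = 33 / 85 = 0.39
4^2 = 16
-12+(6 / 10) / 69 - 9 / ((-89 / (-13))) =-13.31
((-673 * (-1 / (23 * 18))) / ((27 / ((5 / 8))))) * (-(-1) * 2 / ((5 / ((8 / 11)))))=673 / 61479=0.01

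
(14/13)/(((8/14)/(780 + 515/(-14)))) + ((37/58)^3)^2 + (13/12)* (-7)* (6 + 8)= 1922026557933199/1484679009216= 1294.57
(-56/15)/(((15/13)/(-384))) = 1242.45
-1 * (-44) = 44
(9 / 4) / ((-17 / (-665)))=5985 / 68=88.01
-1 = -1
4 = 4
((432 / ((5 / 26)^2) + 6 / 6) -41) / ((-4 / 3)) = -218274 / 25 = -8730.96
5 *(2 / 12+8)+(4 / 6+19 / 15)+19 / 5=1397 / 30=46.57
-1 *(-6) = 6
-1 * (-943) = 943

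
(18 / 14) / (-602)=-9 / 4214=-0.00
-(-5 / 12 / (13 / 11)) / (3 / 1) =55 / 468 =0.12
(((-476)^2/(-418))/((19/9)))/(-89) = 1019592/353419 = 2.88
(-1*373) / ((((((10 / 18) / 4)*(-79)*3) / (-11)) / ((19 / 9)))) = -311828 / 1185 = -263.15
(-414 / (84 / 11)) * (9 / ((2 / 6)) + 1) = -1518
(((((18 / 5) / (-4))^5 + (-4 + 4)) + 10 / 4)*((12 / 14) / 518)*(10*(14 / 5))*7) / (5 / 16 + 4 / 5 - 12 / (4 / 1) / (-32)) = 2291412 / 4463125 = 0.51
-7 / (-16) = 7 / 16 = 0.44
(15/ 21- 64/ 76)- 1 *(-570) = 75793/ 133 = 569.87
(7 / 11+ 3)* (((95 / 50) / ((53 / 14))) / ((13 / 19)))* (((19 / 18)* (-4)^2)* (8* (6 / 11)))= 49165312 / 250107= 196.58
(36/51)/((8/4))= 6/17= 0.35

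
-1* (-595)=595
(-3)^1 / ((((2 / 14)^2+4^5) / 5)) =-735 / 50177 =-0.01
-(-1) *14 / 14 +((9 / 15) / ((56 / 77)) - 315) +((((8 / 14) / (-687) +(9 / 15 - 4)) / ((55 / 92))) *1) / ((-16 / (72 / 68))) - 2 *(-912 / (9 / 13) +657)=181271733739 / 179856600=1007.87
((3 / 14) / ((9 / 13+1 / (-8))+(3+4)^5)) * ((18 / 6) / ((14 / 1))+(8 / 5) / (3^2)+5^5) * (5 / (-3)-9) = -1638205504 / 3854311335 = -0.43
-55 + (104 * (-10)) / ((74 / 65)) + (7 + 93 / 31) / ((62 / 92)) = -953.67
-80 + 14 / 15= -1186 / 15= -79.07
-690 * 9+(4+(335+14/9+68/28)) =-369622/63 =-5867.02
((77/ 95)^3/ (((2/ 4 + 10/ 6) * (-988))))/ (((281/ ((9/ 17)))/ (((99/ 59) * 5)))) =-1220312709/ 310369020545350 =-0.00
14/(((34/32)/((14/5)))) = 3136/85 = 36.89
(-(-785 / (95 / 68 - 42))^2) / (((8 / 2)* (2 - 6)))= 178089025 / 7623121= 23.36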